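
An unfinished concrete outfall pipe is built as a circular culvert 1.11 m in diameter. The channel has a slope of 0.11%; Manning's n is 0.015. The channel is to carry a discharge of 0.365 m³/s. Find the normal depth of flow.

y_n = 0.489 m

Manning's equation rearranged: A R^(2/3) = nQ / (1·√S) = 0.015 × 0.365 / (√0.0011) = 0.1651.
Try y = 0.4 m: A R^(2/3) = 0.1144 — low.
Try y = 0.577 m: A R^(2/3) = 0.2198 — high.
Try y = 0.489 m: A R^(2/3) = 0.1651 — ≈ 0.1651.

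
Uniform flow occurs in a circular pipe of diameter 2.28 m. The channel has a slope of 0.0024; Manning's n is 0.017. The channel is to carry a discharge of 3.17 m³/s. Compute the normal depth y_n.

Manning's equation rearranged: A R^(2/3) = nQ / (1·√S) = 0.017 × 3.17 / (√0.0024) = 1.1.
At y = 0.808 m: A R^(2/3) = 0.7555 — low.
At y = 0.991 m: A R^(2/3) = 1.099 — matches.

y_n = 0.991 m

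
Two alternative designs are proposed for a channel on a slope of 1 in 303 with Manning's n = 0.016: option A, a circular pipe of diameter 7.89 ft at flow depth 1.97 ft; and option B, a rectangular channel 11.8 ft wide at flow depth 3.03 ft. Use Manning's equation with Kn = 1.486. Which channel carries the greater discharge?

channel B

Channel A: For a circular section of diameter D = 7.89 ft at depth y = 1.97 ft, the central angle is θ = 2 arccos(1 − 2y/D) = 2.093 rad. Then A = (D²/8)(θ − sin θ) = 9.541 ft² and P = Dθ/2 = 8.257 ft. Hydraulic radius R = A/P = 9.541/8.257 = 1.156 ft. Q_A = (1.486/0.016)·9.541·1.156^(2/3)·√0.0033 = 56.06 ft³/s.
Channel B: Flow area A = b·y = 11.8 × 3.03 = 35.75 ft². Wetted perimeter P = b + 2y = 11.8 + 2×3.03 = 17.86 ft. Hydraulic radius R = A/P = 35.75/17.86 = 2.002 ft. Q_B = (1.486/0.016)·35.75·2.002^(2/3)·√0.0033 = 303 ft³/s.
Q_A = 56.06 ft³/s vs Q_B = 303 ft³/s, so channel B carries more.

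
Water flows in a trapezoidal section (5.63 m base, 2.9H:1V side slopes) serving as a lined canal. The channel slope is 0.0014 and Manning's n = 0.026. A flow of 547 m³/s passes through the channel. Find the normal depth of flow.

y_n = 6.6 m

Manning's equation rearranged: A R^(2/3) = nQ / (1·√S) = 0.026 × 547 / (√0.0014) = 380.1.
At y = 7.52 m: A R^(2/3) = 518.7 — over.
At y = 6.6 m: A R^(2/3) = 380.1 — matches.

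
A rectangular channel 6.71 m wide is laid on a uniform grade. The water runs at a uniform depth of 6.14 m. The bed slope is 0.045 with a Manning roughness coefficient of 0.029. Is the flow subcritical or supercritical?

supercritical

Flow area A = b·y = 6.71 × 6.14 = 41.2 m². Wetted perimeter P = b + 2y = 6.71 + 2×6.14 = 18.99 m.
Hydraulic radius R = A/P = 41.2/18.99 = 2.17 m.
V = (1/n) R^(2/3) √S = (1/0.029) × 2.17^(2/3) × √0.045 = 12.26 m/s. Hydraulic depth D_h = A/T = 41.2/6.71 = 6.14 m.
Froude number Fr = V/√(g·D_h) = 12.26/√(9.81×6.14) = 1.58, which is greater than 1, so the flow is supercritical.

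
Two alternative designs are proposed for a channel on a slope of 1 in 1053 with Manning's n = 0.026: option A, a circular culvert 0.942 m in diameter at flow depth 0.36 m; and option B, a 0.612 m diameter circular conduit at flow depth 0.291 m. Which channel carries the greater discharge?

channel A

Channel A: For a circular section of diameter D = 0.942 m at depth y = 0.36 m, the central angle is θ = 2 arccos(1 − 2y/D) = 2.666 rad. Then A = (D²/8)(θ − sin θ) = 0.2449 m² and P = Dθ/2 = 1.256 m. Hydraulic radius R = A/P = 0.2449/1.256 = 0.195 m. Q_A = (1/0.026)·0.2449·0.195^(2/3)·√0.0009497 = 0.09761 m³/s.
Channel B: For a circular section of diameter D = 0.612 m at depth y = 0.291 m, the central angle is θ = 2 arccos(1 − 2y/D) = 3.044 rad. Then A = (D²/8)(θ − sin θ) = 0.1379 m² and P = Dθ/2 = 0.9313 m. Hydraulic radius R = A/P = 0.1379/0.9313 = 0.1481 m. Q_B = (1/0.026)·0.1379·0.1481^(2/3)·√0.0009497 = 0.04575 m³/s.
Q_A = 0.09761 m³/s vs Q_B = 0.04575 m³/s, so channel A carries more.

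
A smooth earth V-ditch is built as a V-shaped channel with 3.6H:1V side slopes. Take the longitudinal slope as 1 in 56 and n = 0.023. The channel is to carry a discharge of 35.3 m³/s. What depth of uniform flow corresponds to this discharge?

y_n = 1.46 m

Manning's equation rearranged: A R^(2/3) = nQ / (1·√S) = 0.023 × 35.3 / (√0.01786) = 6.076.
Try y = 1.74 m: A R^(2/3) = 9.69 — high.
Try y = 1.22 m: A R^(2/3) = 3.76 — low.
Try y = 1.46 m: A R^(2/3) = 6.069 — ≈ 6.076.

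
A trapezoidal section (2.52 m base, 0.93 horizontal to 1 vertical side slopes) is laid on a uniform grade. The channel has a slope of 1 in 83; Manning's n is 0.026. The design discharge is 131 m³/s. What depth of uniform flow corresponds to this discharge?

Manning's equation rearranged: A R^(2/3) = nQ / (1·√S) = 0.026 × 131 / (√0.01205) = 31.03.
Try y = 4.26 m: A R^(2/3) = 43.11 — too large.
Try y = 3.01 m: A R^(2/3) = 20.89 — too small.
Try y = 3.65 m: A R^(2/3) = 31.09 — matches.

y_n = 3.65 m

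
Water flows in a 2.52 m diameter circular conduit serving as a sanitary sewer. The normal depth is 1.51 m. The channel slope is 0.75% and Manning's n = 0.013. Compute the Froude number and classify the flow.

supercritical

For a circular section of diameter D = 2.52 m at depth y = 1.51 m, the central angle is θ = 2 arccos(1 − 2y/D) = 3.541 rad. Then A = (D²/8)(θ − sin θ) = 3.12 m² and P = Dθ/2 = 4.462 m.
Hydraulic radius R = A/P = 3.12/4.462 = 0.6992 m.
V = (1/n) R^(2/3) √S = (1/0.013) × 0.6992^(2/3) × √0.0075 = 5.248 m/s. Hydraulic depth D_h = A/T = 3.12/2.47 = 1.263 m.
Froude number Fr = V/√(g·D_h) = 5.248/√(9.81×1.263) = 1.49, which is greater than 1, so the flow is supercritical.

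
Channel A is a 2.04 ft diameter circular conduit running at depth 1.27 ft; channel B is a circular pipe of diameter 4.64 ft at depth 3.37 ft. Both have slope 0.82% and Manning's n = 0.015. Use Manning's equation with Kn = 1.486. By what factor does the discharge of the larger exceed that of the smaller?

Channel A: For a circular section of diameter D = 2.04 ft at depth y = 1.27 ft, the central angle is θ = 2 arccos(1 − 2y/D) = 3.637 rad. Then A = (D²/8)(θ − sin θ) = 2.139 ft² and P = Dθ/2 = 3.71 ft. Hydraulic radius R = A/P = 2.139/3.71 = 0.5766 ft. Q_A = (1.486/0.015)·2.139·0.5766^(2/3)·√0.0082 = 13.29 ft³/s.
Channel B: For a circular section of diameter D = 4.64 ft at depth y = 3.37 ft, the central angle is θ = 2 arccos(1 − 2y/D) = 4.081 rad. Then A = (D²/8)(θ − sin θ) = 13.15 ft² and P = Dθ/2 = 9.468 ft. Hydraulic radius R = A/P = 13.15/9.468 = 1.389 ft. Q_B = (1.486/0.015)·13.15·1.389^(2/3)·√0.0082 = 146.9 ft³/s.
The larger discharge is 146.9 ft³/s and the smaller is 13.29 ft³/s; the ratio is 11.1.

11.1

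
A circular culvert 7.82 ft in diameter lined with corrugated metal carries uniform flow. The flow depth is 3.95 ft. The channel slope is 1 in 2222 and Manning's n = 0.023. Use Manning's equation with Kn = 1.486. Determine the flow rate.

For a circular section of diameter D = 7.82 ft at depth y = 3.95 ft, the central angle is θ = 2 arccos(1 − 2y/D) = 3.162 rad. Then A = (D²/8)(θ − sin θ) = 24.33 ft² and P = Dθ/2 = 12.36 ft.
Hydraulic radius R = A/P = 24.33/12.36 = 1.968 ft.
Manning's equation: Q = (1.486/n) A R^(2/3) S^(1/2) = (1.486/0.023) × 24.33 × 1.968^(2/3) × 0.00045^(1/2) = 52.4 ft³/s.

Q = 52.4 ft³/s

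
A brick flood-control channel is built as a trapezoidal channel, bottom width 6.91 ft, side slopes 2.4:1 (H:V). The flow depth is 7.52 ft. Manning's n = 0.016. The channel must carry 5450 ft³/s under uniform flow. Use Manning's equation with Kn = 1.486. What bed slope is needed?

S = 0.015

With bottom width b = 6.91 ft and side slope z = 2.4: A = (b + zy)y = (6.91 + 2.4×7.52)×7.52 = 187.7 ft²; P = b + 2y√(1+z²) = 6.91 + 2×7.52×2.6 = 46.01 ft.
Hydraulic radius R = A/P = 187.7/46.01 = 4.079 ft.
From Manning's equation, S = [nQ / (1.486 A R^(2/3))]² = [0.016 × 5450 / (1.486 × 187.7 × 4.079^(2/3))]² = 0.015.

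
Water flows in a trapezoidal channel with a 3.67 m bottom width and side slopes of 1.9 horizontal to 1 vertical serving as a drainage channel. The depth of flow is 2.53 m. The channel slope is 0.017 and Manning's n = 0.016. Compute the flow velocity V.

V = 10.6 m/s

With bottom width b = 3.67 m and side slope z = 1.9: A = (b + zy)y = (3.67 + 1.9×2.53)×2.53 = 21.45 m²; P = b + 2y√(1+z²) = 3.67 + 2×2.53×2.147 = 14.53 m.
Hydraulic radius R = A/P = 21.45/14.53 = 1.476 m.
From Manning's equation, V = (1/n) R^(2/3) S^(1/2) = (1/0.016) × 1.476^(2/3) × 0.017^(1/2) = 10.6 m/s.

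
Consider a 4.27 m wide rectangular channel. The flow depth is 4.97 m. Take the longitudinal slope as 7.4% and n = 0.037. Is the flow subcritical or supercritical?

Flow area A = b·y = 4.27 × 4.97 = 21.22 m². Wetted perimeter P = b + 2y = 4.27 + 2×4.97 = 14.21 m.
Hydraulic radius R = A/P = 21.22/14.21 = 1.493 m.
V = (1/n) R^(2/3) √S = (1/0.037) × 1.493^(2/3) × √0.074 = 9.606 m/s. Hydraulic depth D_h = A/T = 21.22/4.27 = 4.97 m.
Froude number Fr = V/√(g·D_h) = 9.606/√(9.81×4.97) = 1.38, which is greater than 1, so the flow is supercritical.

supercritical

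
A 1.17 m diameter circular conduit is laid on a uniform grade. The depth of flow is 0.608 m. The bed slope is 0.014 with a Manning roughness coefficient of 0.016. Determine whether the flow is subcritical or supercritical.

For a circular section of diameter D = 1.17 m at depth y = 0.608 m, the central angle is θ = 2 arccos(1 − 2y/D) = 3.22 rad. Then A = (D²/8)(θ − sin θ) = 0.5645 m² and P = Dθ/2 = 1.884 m.
Hydraulic radius R = A/P = 0.5645/1.884 = 0.2996 m.
V = (1/n) R^(2/3) √S = (1/0.016) × 0.2996^(2/3) × √0.014 = 3.311 m/s. Hydraulic depth D_h = A/T = 0.5645/1.169 = 0.4828 m.
Froude number Fr = V/√(g·D_h) = 3.311/√(9.81×0.4828) = 1.52, which is greater than 1, so the flow is supercritical.

supercritical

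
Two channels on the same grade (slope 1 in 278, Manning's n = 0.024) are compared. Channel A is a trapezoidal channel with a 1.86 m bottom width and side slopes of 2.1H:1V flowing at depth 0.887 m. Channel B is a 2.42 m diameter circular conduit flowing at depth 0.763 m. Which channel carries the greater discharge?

Channel A: With bottom width b = 1.86 m and side slope z = 2.1: A = (b + zy)y = (1.86 + 2.1×0.887)×0.887 = 3.302 m²; P = b + 2y√(1+z²) = 1.86 + 2×0.887×2.326 = 5.986 m. Hydraulic radius R = A/P = 3.302/5.986 = 0.5516 m. Q_A = (1/0.024)·3.302·0.5516^(2/3)·√0.003597 = 5.55 m³/s.
Channel B: For a circular section of diameter D = 2.42 m at depth y = 0.763 m, the central angle is θ = 2 arccos(1 − 2y/D) = 2.385 rad. Then A = (D²/8)(θ − sin θ) = 1.243 m² and P = Dθ/2 = 2.886 m. Hydraulic radius R = A/P = 1.243/2.886 = 0.4308 m. Q_B = (1/0.024)·1.243·0.4308^(2/3)·√0.003597 = 1.772 m³/s.
Q_A = 5.55 m³/s vs Q_B = 1.772 m³/s, so channel A carries more.

channel A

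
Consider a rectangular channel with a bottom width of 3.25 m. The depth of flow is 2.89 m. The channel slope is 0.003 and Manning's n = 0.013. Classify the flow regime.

subcritical

Flow area A = b·y = 3.25 × 2.89 = 9.393 m². Wetted perimeter P = b + 2y = 3.25 + 2×2.89 = 9.03 m.
Hydraulic radius R = A/P = 9.393/9.03 = 1.04 m.
V = (1/n) R^(2/3) √S = (1/0.013) × 1.04^(2/3) × √0.003 = 4.325 m/s. Hydraulic depth D_h = A/T = 9.393/3.25 = 2.89 m.
Froude number Fr = V/√(g·D_h) = 4.325/√(9.81×2.89) = 0.812, which is less than 1, so the flow is subcritical.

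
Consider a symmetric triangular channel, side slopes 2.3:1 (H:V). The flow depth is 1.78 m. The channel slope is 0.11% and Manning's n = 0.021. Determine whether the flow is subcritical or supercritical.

For a triangular section with side slope z = 2.3: A = zy² = 2.3×1.78² = 7.287 m²; P = 2y√(1+z²) = 2×1.78×2.508 = 8.928 m.
Hydraulic radius R = A/P = 7.287/8.928 = 0.8162 m.
V = (1/n) R^(2/3) √S = (1/0.021) × 0.8162^(2/3) × √0.0011 = 1.379 m/s. Hydraulic depth D_h = A/T = 7.287/8.188 = 0.89 m.
Froude number Fr = V/√(g·D_h) = 1.379/√(9.81×0.89) = 0.467, which is less than 1, so the flow is subcritical.

subcritical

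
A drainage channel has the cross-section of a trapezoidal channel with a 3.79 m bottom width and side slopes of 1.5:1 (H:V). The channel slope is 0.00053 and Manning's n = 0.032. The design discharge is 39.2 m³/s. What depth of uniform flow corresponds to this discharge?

y_n = 3.68 m

Manning's equation rearranged: A R^(2/3) = nQ / (1·√S) = 0.032 × 39.2 / (√0.00053) = 54.49.
At y = 4.5 m: A R^(2/3) = 84.3 — over.
At y = 3.68 m: A R^(2/3) = 54.54 — close enough.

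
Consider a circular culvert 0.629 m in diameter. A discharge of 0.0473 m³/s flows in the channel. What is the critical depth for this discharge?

y_c = 0.135 m

At critical depth, Q² T / (g A³) = 1, i.e. A³/T = Q²/g = 0.0473²/9.81 = 0.0002281.
Trying y = 0.12 m: A³/T = 0.000143 — low.
Trying y = 0.157 m: A³/T = 0.000409 — high.
Trying y = 0.135 m: A³/T = 0.0002269 — matches.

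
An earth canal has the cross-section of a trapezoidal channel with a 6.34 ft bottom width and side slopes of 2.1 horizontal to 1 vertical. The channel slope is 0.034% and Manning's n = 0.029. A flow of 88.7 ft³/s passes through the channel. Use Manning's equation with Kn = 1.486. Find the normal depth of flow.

Manning's equation rearranged: A R^(2/3) = nQ / (1.486·√S) = 0.029 × 88.7 / (1.486 × √0.00034) = 93.88.
Trying y = 4.34 ft: A R^(2/3) = 124.5 — too large.
Trying y = 2.8 ft: A R^(2/3) = 50.01 — too small.
Trying y = 3.8 ft: A R^(2/3) = 93.87 — close enough.

y_n = 3.8 ft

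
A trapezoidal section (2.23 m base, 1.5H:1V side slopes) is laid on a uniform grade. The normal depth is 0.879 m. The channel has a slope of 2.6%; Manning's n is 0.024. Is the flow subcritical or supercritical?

supercritical

With bottom width b = 2.23 m and side slope z = 1.5: A = (b + zy)y = (2.23 + 1.5×0.879)×0.879 = 3.119 m²; P = b + 2y√(1+z²) = 2.23 + 2×0.879×1.803 = 5.399 m.
Hydraulic radius R = A/P = 3.119/5.399 = 0.5777 m.
V = (1/n) R^(2/3) √S = (1/0.024) × 0.5777^(2/3) × √0.026 = 4.66 m/s. Hydraulic depth D_h = A/T = 3.119/4.867 = 0.6409 m.
Froude number Fr = V/√(g·D_h) = 4.66/√(9.81×0.6409) = 1.86, which is greater than 1, so the flow is supercritical.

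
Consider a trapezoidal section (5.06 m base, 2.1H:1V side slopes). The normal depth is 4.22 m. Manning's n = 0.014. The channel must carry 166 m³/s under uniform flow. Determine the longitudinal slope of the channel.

With bottom width b = 5.06 m and side slope z = 2.1: A = (b + zy)y = (5.06 + 2.1×4.22)×4.22 = 58.75 m²; P = b + 2y√(1+z²) = 5.06 + 2×4.22×2.326 = 24.69 m.
Hydraulic radius R = A/P = 58.75/24.69 = 2.379 m.
From Manning's equation, S = [nQ / (1 A R^(2/3))]² = [0.014 × 166 / (1 × 58.75 × 2.379^(2/3))]² = 0.000493.

S = 0.000493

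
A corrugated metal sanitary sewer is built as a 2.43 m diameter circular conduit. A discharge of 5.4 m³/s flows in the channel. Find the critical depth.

At critical depth, Q² T / (g A³) = 1, i.e. A³/T = Q²/g = 5.4²/9.81 = 2.972.
Try y = 0.74 m: A³/T = 0.7624 — too small.
Try y = 1.29 m: A³/T = 6.45 — too large.
Try y = 1.05 m: A³/T = 2.936 — matches.

y_c = 1.05 m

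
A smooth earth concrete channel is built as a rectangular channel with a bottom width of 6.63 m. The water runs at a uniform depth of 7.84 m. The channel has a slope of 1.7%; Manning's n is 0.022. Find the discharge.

Flow area A = b·y = 6.63 × 7.84 = 51.98 m². Wetted perimeter P = b + 2y = 6.63 + 2×7.84 = 22.31 m.
Hydraulic radius R = A/P = 51.98/22.31 = 2.33 m.
Manning's equation: Q = (1/n) A R^(2/3) S^(1/2) = (1/0.022) × 51.98 × 2.33^(2/3) × 0.017^(1/2) = 541 m³/s.

Q = 541 m³/s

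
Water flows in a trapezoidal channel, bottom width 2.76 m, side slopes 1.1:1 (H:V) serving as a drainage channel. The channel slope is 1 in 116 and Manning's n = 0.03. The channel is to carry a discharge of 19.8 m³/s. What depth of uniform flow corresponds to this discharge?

Manning's equation rearranged: A R^(2/3) = nQ / (1·√S) = 0.03 × 19.8 / (√0.008621) = 6.398.
At y = 1.73 m: A R^(2/3) = 8.178 — too large.
At y = 1.13 m: A R^(2/3) = 3.698 — too small.
At y = 1.52 m: A R^(2/3) = 6.398 — matches.

y_n = 1.52 m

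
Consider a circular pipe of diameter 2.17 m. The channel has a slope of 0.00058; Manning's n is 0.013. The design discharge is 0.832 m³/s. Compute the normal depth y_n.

Manning's equation rearranged: A R^(2/3) = nQ / (1·√S) = 0.013 × 0.832 / (√0.00058) = 0.4491.
At y = 0.762 m: A R^(2/3) = 0.6509 — over.
At y = 0.527 m: A R^(2/3) = 0.3181 — short.
At y = 0.628 m: A R^(2/3) = 0.4493 — ≈ 0.4491.

y_n = 0.628 m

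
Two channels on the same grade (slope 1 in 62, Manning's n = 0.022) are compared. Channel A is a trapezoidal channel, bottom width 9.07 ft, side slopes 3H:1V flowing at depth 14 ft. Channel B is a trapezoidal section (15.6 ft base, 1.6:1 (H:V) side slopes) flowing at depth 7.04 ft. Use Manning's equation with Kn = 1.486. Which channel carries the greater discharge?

channel A

Channel A: With bottom width b = 9.07 ft and side slope z = 3: A = (b + zy)y = (9.07 + 3×14)×14 = 715 ft²; P = b + 2y√(1+z²) = 9.07 + 2×14×3.162 = 97.61 ft. Hydraulic radius R = A/P = 715/97.61 = 7.325 ft. Q_A = (1.486/0.022)·715·7.325^(2/3)·√0.01613 = 23130 ft³/s.
Channel B: With bottom width b = 15.6 ft and side slope z = 1.6: A = (b + zy)y = (15.6 + 1.6×7.04)×7.04 = 189.1 ft²; P = b + 2y√(1+z²) = 15.6 + 2×7.04×1.887 = 42.17 ft. Hydraulic radius R = A/P = 189.1/42.17 = 4.485 ft. Q_B = (1.486/0.022)·189.1·4.485^(2/3)·√0.01613 = 4412 ft³/s.
Q_A = 23130 ft³/s vs Q_B = 4412 ft³/s, so channel A carries more.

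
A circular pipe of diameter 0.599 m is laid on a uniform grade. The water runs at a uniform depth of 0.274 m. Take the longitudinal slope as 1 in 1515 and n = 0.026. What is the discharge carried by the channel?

For a circular section of diameter D = 0.599 m at depth y = 0.274 m, the central angle is θ = 2 arccos(1 − 2y/D) = 2.971 rad. Then A = (D²/8)(θ − sin θ) = 0.1256 m² and P = Dθ/2 = 0.8898 m.
Hydraulic radius R = A/P = 0.1256/0.8898 = 0.1412 m.
Manning's equation: Q = (1/n) A R^(2/3) S^(1/2) = (1/0.026) × 0.1256 × 0.1412^(2/3) × 0.0006601^(1/2) = 0.0337 m³/s.

Q = 0.0337 m³/s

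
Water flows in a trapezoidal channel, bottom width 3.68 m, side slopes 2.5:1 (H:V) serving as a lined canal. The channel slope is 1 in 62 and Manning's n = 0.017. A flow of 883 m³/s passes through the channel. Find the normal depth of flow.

Manning's equation rearranged: A R^(2/3) = nQ / (1·√S) = 0.017 × 883 / (√0.01613) = 118.2.
Try y = 3.17 m: A R^(2/3) = 53.89 — too small.
Try y = 4.46 m: A R^(2/3) = 118.2 — ≈ 118.2.

y_n = 4.46 m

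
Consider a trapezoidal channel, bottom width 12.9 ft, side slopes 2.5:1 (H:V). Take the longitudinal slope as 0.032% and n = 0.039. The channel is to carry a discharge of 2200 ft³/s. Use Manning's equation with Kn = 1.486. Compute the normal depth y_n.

Manning's equation rearranged: A R^(2/3) = nQ / (1.486·√S) = 0.039 × 2200 / (1.486 × √0.00032) = 3228.
At y = 18.3 ft: A R^(2/3) = 4858 — high.
At y = 13.2 ft: A R^(2/3) = 2262 — low.
At y = 15.4 ft: A R^(2/3) = 3234 — close enough.

y_n = 15.4 ft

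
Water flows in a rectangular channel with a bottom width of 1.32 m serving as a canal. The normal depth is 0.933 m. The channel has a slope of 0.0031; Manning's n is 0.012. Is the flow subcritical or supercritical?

subcritical

Flow area A = b·y = 1.32 × 0.933 = 1.232 m². Wetted perimeter P = b + 2y = 1.32 + 2×0.933 = 3.186 m.
Hydraulic radius R = A/P = 1.232/3.186 = 0.3866 m.
V = (1/n) R^(2/3) √S = (1/0.012) × 0.3866^(2/3) × √0.0031 = 2.462 m/s. Hydraulic depth D_h = A/T = 1.232/1.32 = 0.933 m.
Froude number Fr = V/√(g·D_h) = 2.462/√(9.81×0.933) = 0.814, which is less than 1, so the flow is subcritical.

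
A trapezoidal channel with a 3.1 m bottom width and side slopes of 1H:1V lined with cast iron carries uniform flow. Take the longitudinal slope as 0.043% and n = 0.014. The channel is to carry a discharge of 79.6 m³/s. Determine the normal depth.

y_n = 4.37 m

Manning's equation rearranged: A R^(2/3) = nQ / (1·√S) = 0.014 × 79.6 / (√0.00043) = 53.74.
Trying y = 5.17 m: A R^(2/3) = 76.91 — high.
Trying y = 3.29 m: A R^(2/3) = 29.88 — low.
Trying y = 4.37 m: A R^(2/3) = 53.73 — ≈ 53.74.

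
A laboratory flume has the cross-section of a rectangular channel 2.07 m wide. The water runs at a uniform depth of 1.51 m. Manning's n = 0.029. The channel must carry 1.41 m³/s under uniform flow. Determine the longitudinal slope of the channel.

S = 0.000328

Flow area A = b·y = 2.07 × 1.51 = 3.126 m². Wetted perimeter P = b + 2y = 2.07 + 2×1.51 = 5.09 m.
Hydraulic radius R = A/P = 3.126/5.09 = 0.6141 m.
From Manning's equation, S = [nQ / (1 A R^(2/3))]² = [0.029 × 1.41 / (1 × 3.126 × 0.6141^(2/3))]² = 0.000328.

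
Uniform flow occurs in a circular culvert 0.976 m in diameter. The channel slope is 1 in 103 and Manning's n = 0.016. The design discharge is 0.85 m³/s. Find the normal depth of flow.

Manning's equation rearranged: A R^(2/3) = nQ / (1·√S) = 0.016 × 0.85 / (√0.009709) = 0.138.
Try y = 0.348 m: A R^(2/3) = 0.07954 — too small.
Try y = 0.589 m: A R^(2/3) = 0.198 — too large.
Try y = 0.472 m: A R^(2/3) = 0.138 — close enough.

y_n = 0.472 m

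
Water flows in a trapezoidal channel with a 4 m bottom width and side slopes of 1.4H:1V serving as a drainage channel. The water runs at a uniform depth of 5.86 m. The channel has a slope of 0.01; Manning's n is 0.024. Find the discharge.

With bottom width b = 4 m and side slope z = 1.4: A = (b + zy)y = (4 + 1.4×5.86)×5.86 = 71.52 m²; P = b + 2y√(1+z²) = 4 + 2×5.86×1.72 = 24.16 m.
Hydraulic radius R = A/P = 71.52/24.16 = 2.96 m.
Manning's equation: Q = (1/n) A R^(2/3) S^(1/2) = (1/0.024) × 71.52 × 2.96^(2/3) × 0.01^(1/2) = 614 m³/s.

Q = 614 m³/s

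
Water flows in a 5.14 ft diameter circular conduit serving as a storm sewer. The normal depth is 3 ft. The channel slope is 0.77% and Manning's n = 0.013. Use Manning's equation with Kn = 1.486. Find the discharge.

Q = 158 ft³/s

For a circular section of diameter D = 5.14 ft at depth y = 3 ft, the central angle is θ = 2 arccos(1 − 2y/D) = 3.478 rad. Then A = (D²/8)(θ − sin θ) = 12.57 ft² and P = Dθ/2 = 8.938 ft.
Hydraulic radius R = A/P = 12.57/8.938 = 1.407 ft.
Manning's equation: Q = (1.486/n) A R^(2/3) S^(1/2) = (1.486/0.013) × 12.57 × 1.407^(2/3) × 0.0077^(1/2) = 158 ft³/s.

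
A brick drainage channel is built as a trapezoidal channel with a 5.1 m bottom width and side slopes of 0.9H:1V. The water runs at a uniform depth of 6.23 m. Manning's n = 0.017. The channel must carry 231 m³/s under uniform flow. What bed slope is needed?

S = 0.000783

With bottom width b = 5.1 m and side slope z = 0.9: A = (b + zy)y = (5.1 + 0.9×6.23)×6.23 = 66.7 m²; P = b + 2y√(1+z²) = 5.1 + 2×6.23×1.345 = 21.86 m.
Hydraulic radius R = A/P = 66.7/21.86 = 3.051 m.
From Manning's equation, S = [nQ / (1 A R^(2/3))]² = [0.017 × 231 / (1 × 66.7 × 3.051^(2/3))]² = 0.000783.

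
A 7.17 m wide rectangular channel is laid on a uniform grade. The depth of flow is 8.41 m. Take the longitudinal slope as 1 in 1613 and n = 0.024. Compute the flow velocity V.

V = 1.92 m/s

Flow area A = b·y = 7.17 × 8.41 = 60.3 m². Wetted perimeter P = b + 2y = 7.17 + 2×8.41 = 23.99 m.
Hydraulic radius R = A/P = 60.3/23.99 = 2.514 m.
From Manning's equation, V = (1/n) R^(2/3) S^(1/2) = (1/0.024) × 2.514^(2/3) × 0.00062^(1/2) = 1.92 m/s.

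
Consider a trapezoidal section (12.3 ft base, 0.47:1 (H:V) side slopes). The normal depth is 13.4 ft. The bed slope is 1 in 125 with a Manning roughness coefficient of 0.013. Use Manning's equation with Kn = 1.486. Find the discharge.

Q = 8360 ft³/s

With bottom width b = 12.3 ft and side slope z = 0.47: A = (b + zy)y = (12.3 + 0.47×13.4)×13.4 = 249.2 ft²; P = b + 2y√(1+z²) = 12.3 + 2×13.4×1.105 = 41.91 ft.
Hydraulic radius R = A/P = 249.2/41.91 = 5.946 ft.
Manning's equation: Q = (1.486/n) A R^(2/3) S^(1/2) = (1.486/0.013) × 249.2 × 5.946^(2/3) × 0.008^(1/2) = 8360 ft³/s.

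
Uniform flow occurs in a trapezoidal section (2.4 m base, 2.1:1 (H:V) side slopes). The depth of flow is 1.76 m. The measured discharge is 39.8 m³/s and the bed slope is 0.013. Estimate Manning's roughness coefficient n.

n = 0.031

With bottom width b = 2.4 m and side slope z = 2.1: A = (b + zy)y = (2.4 + 2.1×1.76)×1.76 = 10.73 m²; P = b + 2y√(1+z²) = 2.4 + 2×1.76×2.326 = 10.59 m.
Hydraulic radius R = A/P = 10.73/10.59 = 1.013 m.
Rearranging Manning's equation: n = (1/Q) A R^(2/3) S^(1/2) = (1/39.8) × 10.73 × 1.013^(2/3) × √0.013 = 0.031.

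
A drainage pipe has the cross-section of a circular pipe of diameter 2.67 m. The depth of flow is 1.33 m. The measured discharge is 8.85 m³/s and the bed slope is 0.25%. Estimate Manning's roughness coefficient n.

n = 0.012

For a circular section of diameter D = 2.67 m at depth y = 1.33 m, the central angle is θ = 2 arccos(1 − 2y/D) = 3.134 rad. Then A = (D²/8)(θ − sin θ) = 2.786 m² and P = Dθ/2 = 4.184 m.
Hydraulic radius R = A/P = 2.786/4.184 = 0.6659 m.
Rearranging Manning's equation: n = (1/Q) A R^(2/3) S^(1/2) = (1/8.85) × 2.786 × 0.6659^(2/3) × √0.0025 = 0.012.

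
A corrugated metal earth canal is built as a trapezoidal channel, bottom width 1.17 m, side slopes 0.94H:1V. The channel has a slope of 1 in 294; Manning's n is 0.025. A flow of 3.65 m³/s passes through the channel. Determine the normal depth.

Manning's equation rearranged: A R^(2/3) = nQ / (1·√S) = 0.025 × 3.65 / (√0.003401) = 1.565.
Try y = 1.25 m: A R^(2/3) = 2.17 — over.
Try y = 0.909 m: A R^(2/3) = 1.163 — short.
Try y = 1.06 m: A R^(2/3) = 1.566 — close enough.

y_n = 1.06 m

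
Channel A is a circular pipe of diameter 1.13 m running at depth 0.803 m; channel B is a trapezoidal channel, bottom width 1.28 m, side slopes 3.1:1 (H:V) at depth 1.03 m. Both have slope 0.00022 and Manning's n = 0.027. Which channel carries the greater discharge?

channel B

Channel A: For a circular section of diameter D = 1.13 m at depth y = 0.803 m, the central angle is θ = 2 arccos(1 − 2y/D) = 4.011 rad. Then A = (D²/8)(θ − sin θ) = 0.7622 m² and P = Dθ/2 = 2.266 m. Hydraulic radius R = A/P = 0.7622/2.266 = 0.3363 m. Q_A = (1/0.027)·0.7622·0.3363^(2/3)·√0.00022 = 0.2025 m³/s.
Channel B: With bottom width b = 1.28 m and side slope z = 3.1: A = (b + zy)y = (1.28 + 3.1×1.03)×1.03 = 4.607 m²; P = b + 2y√(1+z²) = 1.28 + 2×1.03×3.257 = 7.99 m. Hydraulic radius R = A/P = 4.607/7.99 = 0.5766 m. Q_B = (1/0.027)·4.607·0.5766^(2/3)·√0.00022 = 1.753 m³/s.
Q_A = 0.2025 m³/s vs Q_B = 1.753 m³/s, so channel B carries more.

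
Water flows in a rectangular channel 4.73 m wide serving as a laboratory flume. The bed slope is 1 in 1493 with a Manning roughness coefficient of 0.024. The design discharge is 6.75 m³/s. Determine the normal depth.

Manning's equation rearranged: A R^(2/3) = nQ / (1·√S) = 0.024 × 6.75 / (√0.0006698) = 6.26.
Try y = 1.73 m: A R^(2/3) = 8.178 — high.
Try y = 1.43 m: A R^(2/3) = 6.264 — close enough.

y_n = 1.43 m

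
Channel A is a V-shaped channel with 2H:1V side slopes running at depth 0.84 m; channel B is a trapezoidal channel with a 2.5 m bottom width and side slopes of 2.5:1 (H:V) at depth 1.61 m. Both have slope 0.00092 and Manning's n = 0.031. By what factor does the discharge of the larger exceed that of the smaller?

Channel A: For a triangular section with side slope z = 2: A = zy² = 2×0.84² = 1.411 m²; P = 2y√(1+z²) = 2×0.84×2.236 = 3.757 m. Hydraulic radius R = A/P = 1.411/3.757 = 0.3757 m. Q_A = (1/0.031)·1.411·0.3757^(2/3)·√0.00092 = 0.7189 m³/s.
Channel B: With bottom width b = 2.5 m and side slope z = 2.5: A = (b + zy)y = (2.5 + 2.5×1.61)×1.61 = 10.51 m²; P = b + 2y√(1+z²) = 2.5 + 2×1.61×2.693 = 11.17 m. Hydraulic radius R = A/P = 10.51/11.17 = 0.9405 m. Q_B = (1/0.031)·10.51·0.9405^(2/3)·√0.00092 = 9.867 m³/s.
The larger discharge is 9.867 m³/s and the smaller is 0.7189 m³/s; the ratio is 13.7.

13.7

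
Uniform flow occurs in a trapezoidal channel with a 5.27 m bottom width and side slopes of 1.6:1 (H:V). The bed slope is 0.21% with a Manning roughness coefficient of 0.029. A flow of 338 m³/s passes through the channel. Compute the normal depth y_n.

Manning's equation rearranged: A R^(2/3) = nQ / (1·√S) = 0.029 × 338 / (√0.0021) = 213.9.
At y = 6.85 m: A R^(2/3) = 259.8 — over.
At y = 6.28 m: A R^(2/3) = 214.1 — ≈ 213.9.

y_n = 6.28 m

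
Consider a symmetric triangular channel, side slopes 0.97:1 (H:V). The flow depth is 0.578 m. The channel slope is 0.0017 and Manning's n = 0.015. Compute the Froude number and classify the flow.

For a triangular section with side slope z = 0.97: A = zy² = 0.97×0.578² = 0.3241 m²; P = 2y√(1+z²) = 2×0.578×1.393 = 1.61 m.
Hydraulic radius R = A/P = 0.3241/1.61 = 0.2012 m.
V = (1/n) R^(2/3) √S = (1/0.015) × 0.2012^(2/3) × √0.0017 = 0.9439 m/s. Hydraulic depth D_h = A/T = 0.3241/1.121 = 0.289 m.
Froude number Fr = V/√(g·D_h) = 0.9439/√(9.81×0.289) = 0.561, which is less than 1, so the flow is subcritical.

subcritical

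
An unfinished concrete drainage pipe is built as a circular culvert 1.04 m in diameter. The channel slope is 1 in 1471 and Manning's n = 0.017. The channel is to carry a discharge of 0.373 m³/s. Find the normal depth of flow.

Manning's equation rearranged: A R^(2/3) = nQ / (1·√S) = 0.017 × 0.373 / (√0.0006798) = 0.2432.
Try y = 0.483 m: A R^(2/3) = 0.1524 — low.
Try y = 0.643 m: A R^(2/3) = 0.2433 — matches.

y_n = 0.643 m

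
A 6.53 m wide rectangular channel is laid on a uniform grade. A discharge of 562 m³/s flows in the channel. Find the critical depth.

For a rectangular channel, critical depth y_c = (q²/g)^(1/3) where q = Q/b = 562/6.53 = 86.06 m²/s.
So y_c = (86.06²/9.81)^(1/3) = 9.11 m.

y_c = 9.11 m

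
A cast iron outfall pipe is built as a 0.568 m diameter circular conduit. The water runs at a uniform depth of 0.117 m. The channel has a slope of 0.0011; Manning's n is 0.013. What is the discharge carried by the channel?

Q = 0.0164 m³/s

For a circular section of diameter D = 0.568 m at depth y = 0.117 m, the central angle is θ = 2 arccos(1 − 2y/D) = 1.884 rad. Then A = (D²/8)(θ − sin θ) = 0.03763 m² and P = Dθ/2 = 0.5352 m.
Hydraulic radius R = A/P = 0.03763/0.5352 = 0.07032 m.
Manning's equation: Q = (1/n) A R^(2/3) S^(1/2) = (1/0.013) × 0.03763 × 0.07032^(2/3) × 0.0011^(1/2) = 0.0164 m³/s.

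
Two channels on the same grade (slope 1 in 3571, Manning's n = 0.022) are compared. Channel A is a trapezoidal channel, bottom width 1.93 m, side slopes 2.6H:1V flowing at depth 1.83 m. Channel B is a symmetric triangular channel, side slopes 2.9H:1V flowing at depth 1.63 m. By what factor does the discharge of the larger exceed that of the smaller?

Channel A: With bottom width b = 1.93 m and side slope z = 2.6: A = (b + zy)y = (1.93 + 2.6×1.83)×1.83 = 12.24 m²; P = b + 2y√(1+z²) = 1.93 + 2×1.83×2.786 = 12.13 m. Hydraulic radius R = A/P = 12.24/12.13 = 1.009 m. Q_A = (1/0.022)·12.24·1.009^(2/3)·√0.00028 = 9.368 m³/s.
Channel B: For a triangular section with side slope z = 2.9: A = zy² = 2.9×1.63² = 7.705 m²; P = 2y√(1+z²) = 2×1.63×3.068 = 10 m. Hydraulic radius R = A/P = 7.705/10 = 0.7705 m. Q_B = (1/0.022)·7.705·0.7705^(2/3)·√0.00028 = 4.926 m³/s.
The larger discharge is 9.368 m³/s and the smaller is 4.926 m³/s; the ratio is 1.9.

1.9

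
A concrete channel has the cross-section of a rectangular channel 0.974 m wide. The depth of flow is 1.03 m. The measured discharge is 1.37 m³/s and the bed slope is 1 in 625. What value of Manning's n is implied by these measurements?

n = 0.014

Flow area A = b·y = 0.974 × 1.03 = 1.003 m². Wetted perimeter P = b + 2y = 0.974 + 2×1.03 = 3.034 m.
Hydraulic radius R = A/P = 1.003/3.034 = 0.3307 m.
Rearranging Manning's equation: n = (1/Q) A R^(2/3) S^(1/2) = (1/1.37) × 1.003 × 0.3307^(2/3) × √0.0016 = 0.014.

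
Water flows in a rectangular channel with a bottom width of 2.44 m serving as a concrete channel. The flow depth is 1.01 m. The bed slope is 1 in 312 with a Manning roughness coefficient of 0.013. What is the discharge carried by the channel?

Flow area A = b·y = 2.44 × 1.01 = 2.464 m². Wetted perimeter P = b + 2y = 2.44 + 2×1.01 = 4.46 m.
Hydraulic radius R = A/P = 2.464/4.46 = 0.5526 m.
Manning's equation: Q = (1/n) A R^(2/3) S^(1/2) = (1/0.013) × 2.464 × 0.5526^(2/3) × 0.003205^(1/2) = 7.23 m³/s.

Q = 7.23 m³/s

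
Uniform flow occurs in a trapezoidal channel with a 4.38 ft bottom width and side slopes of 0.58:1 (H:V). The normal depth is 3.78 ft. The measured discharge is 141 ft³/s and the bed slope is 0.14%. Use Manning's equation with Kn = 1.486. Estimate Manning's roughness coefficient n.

n = 0.015

With bottom width b = 4.38 ft and side slope z = 0.58: A = (b + zy)y = (4.38 + 0.58×3.78)×3.78 = 24.84 ft²; P = b + 2y√(1+z²) = 4.38 + 2×3.78×1.156 = 13.12 ft.
Hydraulic radius R = A/P = 24.84/13.12 = 1.894 ft.
Rearranging Manning's equation: n = (1.486/Q) A R^(2/3) S^(1/2) = (1.486/141) × 24.84 × 1.894^(2/3) × √0.0014 = 0.015.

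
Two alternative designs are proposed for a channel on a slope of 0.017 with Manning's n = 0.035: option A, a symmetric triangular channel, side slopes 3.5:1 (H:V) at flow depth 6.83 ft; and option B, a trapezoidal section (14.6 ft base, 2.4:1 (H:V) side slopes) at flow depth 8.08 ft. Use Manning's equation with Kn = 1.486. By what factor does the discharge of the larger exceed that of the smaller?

2.18

Channel A: For a triangular section with side slope z = 3.5: A = zy² = 3.5×6.83² = 163.3 ft²; P = 2y√(1+z²) = 2×6.83×3.64 = 49.72 ft. Hydraulic radius R = A/P = 163.3/49.72 = 3.284 ft. Q_A = (1.486/0.035)·163.3·3.284^(2/3)·√0.017 = 1997 ft³/s.
Channel B: With bottom width b = 14.6 ft and side slope z = 2.4: A = (b + zy)y = (14.6 + 2.4×8.08)×8.08 = 274.7 ft²; P = b + 2y√(1+z²) = 14.6 + 2×8.08×2.6 = 56.62 ft. Hydraulic radius R = A/P = 274.7/56.62 = 4.851 ft. Q_B = (1.486/0.035)·274.7·4.851^(2/3)·√0.017 = 4357 ft³/s.
The larger discharge is 4357 ft³/s and the smaller is 1997 ft³/s; the ratio is 2.18.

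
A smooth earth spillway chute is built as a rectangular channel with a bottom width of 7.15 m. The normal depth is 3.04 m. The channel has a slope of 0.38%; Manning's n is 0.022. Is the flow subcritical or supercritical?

Flow area A = b·y = 7.15 × 3.04 = 21.74 m². Wetted perimeter P = b + 2y = 7.15 + 2×3.04 = 13.23 m.
Hydraulic radius R = A/P = 21.74/13.23 = 1.643 m.
V = (1/n) R^(2/3) √S = (1/0.022) × 1.643^(2/3) × √0.0038 = 3.901 m/s. Hydraulic depth D_h = A/T = 21.74/7.15 = 3.04 m.
Froude number Fr = V/√(g·D_h) = 3.901/√(9.81×3.04) = 0.714, which is less than 1, so the flow is subcritical.

subcritical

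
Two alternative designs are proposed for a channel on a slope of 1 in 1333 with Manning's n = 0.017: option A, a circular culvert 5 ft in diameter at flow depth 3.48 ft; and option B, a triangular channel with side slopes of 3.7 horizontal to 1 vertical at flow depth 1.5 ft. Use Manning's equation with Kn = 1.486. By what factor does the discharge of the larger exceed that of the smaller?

2.82

Channel A: For a circular section of diameter D = 5 ft at depth y = 3.48 ft, the central angle is θ = 2 arccos(1 − 2y/D) = 3.947 rad. Then A = (D²/8)(θ − sin θ) = 14.59 ft² and P = Dθ/2 = 9.868 ft. Hydraulic radius R = A/P = 14.59/9.868 = 1.478 ft. Q_A = (1.486/0.017)·14.59·1.478^(2/3)·√0.0007502 = 45.33 ft³/s.
Channel B: For a triangular section with side slope z = 3.7: A = zy² = 3.7×1.5² = 8.325 ft²; P = 2y√(1+z²) = 2×1.5×3.833 = 11.5 ft. Hydraulic radius R = A/P = 8.325/11.5 = 0.724 ft. Q_B = (1.486/0.017)·8.325·0.724^(2/3)·√0.0007502 = 16.07 ft³/s.
The larger discharge is 45.33 ft³/s and the smaller is 16.07 ft³/s; the ratio is 2.82.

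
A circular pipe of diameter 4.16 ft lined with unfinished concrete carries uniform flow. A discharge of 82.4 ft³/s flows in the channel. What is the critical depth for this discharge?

At critical depth, Q² T / (g A³) = 1, i.e. A³/T = Q²/g = 82.4²/32.2 = 210.9.
At y = 2.31 ft: A³/T = 112.6 — too small.
At y = 3.09 ft: A³/T = 348.9 — too large.
At y = 2.72 ft: A³/T = 210.9 — matches.

y_c = 2.72 ft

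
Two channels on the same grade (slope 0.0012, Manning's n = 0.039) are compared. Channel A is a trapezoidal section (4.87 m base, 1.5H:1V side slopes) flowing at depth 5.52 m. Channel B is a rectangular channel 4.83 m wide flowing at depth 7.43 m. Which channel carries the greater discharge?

channel A

Channel A: With bottom width b = 4.87 m and side slope z = 1.5: A = (b + zy)y = (4.87 + 1.5×5.52)×5.52 = 72.59 m²; P = b + 2y√(1+z²) = 4.87 + 2×5.52×1.803 = 24.77 m. Hydraulic radius R = A/P = 72.59/24.77 = 2.93 m. Q_A = (1/0.039)·72.59·2.93^(2/3)·√0.0012 = 132 m³/s.
Channel B: Flow area A = b·y = 4.83 × 7.43 = 35.89 m². Wetted perimeter P = b + 2y = 4.83 + 2×7.43 = 19.69 m. Hydraulic radius R = A/P = 35.89/19.69 = 1.823 m. Q_B = (1/0.039)·35.89·1.823^(2/3)·√0.0012 = 47.56 m³/s.
Q_A = 132 m³/s vs Q_B = 47.56 m³/s, so channel A carries more.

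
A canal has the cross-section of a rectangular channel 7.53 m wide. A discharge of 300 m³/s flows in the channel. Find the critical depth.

y_c = 5.45 m

For a rectangular channel, critical depth y_c = (q²/g)^(1/3) where q = Q/b = 300/7.53 = 39.84 m²/s.
So y_c = (39.84²/9.81)^(1/3) = 5.45 m.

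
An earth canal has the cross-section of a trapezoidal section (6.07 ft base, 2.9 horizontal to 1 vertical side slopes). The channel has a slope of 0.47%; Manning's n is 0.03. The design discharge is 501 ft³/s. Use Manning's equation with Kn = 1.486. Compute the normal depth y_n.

Manning's equation rearranged: A R^(2/3) = nQ / (1.486·√S) = 0.03 × 501 / (1.486 × √0.0047) = 147.5.
At y = 3.06 ft: A R^(2/3) = 68.68 — too small.
At y = 4.94 ft: A R^(2/3) = 198.7 — too large.
At y = 4.33 ft: A R^(2/3) = 147.4 — close enough.

y_n = 4.33 ft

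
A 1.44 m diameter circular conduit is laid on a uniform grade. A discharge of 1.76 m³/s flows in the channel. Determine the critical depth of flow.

At critical depth, Q² T / (g A³) = 1, i.e. A³/T = Q²/g = 1.76²/9.81 = 0.3158.
Trying y = 0.809 m: A³/T = 0.5852 — too large.
Trying y = 0.574 m: A³/T = 0.1574 — too small.
Trying y = 0.688 m: A³/T = 0.3152 — ≈ 0.3158.

y_c = 0.688 m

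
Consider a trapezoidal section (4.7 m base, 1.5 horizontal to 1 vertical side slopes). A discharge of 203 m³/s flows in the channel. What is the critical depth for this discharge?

At critical depth, Q² T / (g A³) = 1, i.e. A³/T = Q²/g = 203²/9.81 = 4201.
At y = 4.23 m: A³/T = 5864 — high.
At y = 2.7 m: A³/T = 1030 — low.
At y = 3.89 m: A³/T = 4204 — matches.

y_c = 3.89 m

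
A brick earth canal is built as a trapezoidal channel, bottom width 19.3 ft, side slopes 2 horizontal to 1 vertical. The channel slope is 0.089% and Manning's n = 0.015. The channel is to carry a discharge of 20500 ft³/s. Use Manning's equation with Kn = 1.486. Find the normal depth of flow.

Manning's equation rearranged: A R^(2/3) = nQ / (1.486·√S) = 0.015 × 20500 / (1.486 × √0.00089) = 6936.
At y = 23.6 ft: A R^(2/3) = 8485 — too large.
At y = 21.6 ft: A R^(2/3) = 6937 — matches.

y_n = 21.6 ft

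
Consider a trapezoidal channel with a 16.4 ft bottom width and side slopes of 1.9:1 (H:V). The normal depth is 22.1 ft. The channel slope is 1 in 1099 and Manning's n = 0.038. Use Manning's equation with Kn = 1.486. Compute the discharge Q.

Q = 7800 ft³/s

With bottom width b = 16.4 ft and side slope z = 1.9: A = (b + zy)y = (16.4 + 1.9×22.1)×22.1 = 1290 ft²; P = b + 2y√(1+z²) = 16.4 + 2×22.1×2.147 = 111.3 ft.
Hydraulic radius R = A/P = 1290/111.3 = 11.59 ft.
Manning's equation: Q = (1.486/n) A R^(2/3) S^(1/2) = (1.486/0.038) × 1290 × 11.59^(2/3) × 0.0009099^(1/2) = 7800 ft³/s.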